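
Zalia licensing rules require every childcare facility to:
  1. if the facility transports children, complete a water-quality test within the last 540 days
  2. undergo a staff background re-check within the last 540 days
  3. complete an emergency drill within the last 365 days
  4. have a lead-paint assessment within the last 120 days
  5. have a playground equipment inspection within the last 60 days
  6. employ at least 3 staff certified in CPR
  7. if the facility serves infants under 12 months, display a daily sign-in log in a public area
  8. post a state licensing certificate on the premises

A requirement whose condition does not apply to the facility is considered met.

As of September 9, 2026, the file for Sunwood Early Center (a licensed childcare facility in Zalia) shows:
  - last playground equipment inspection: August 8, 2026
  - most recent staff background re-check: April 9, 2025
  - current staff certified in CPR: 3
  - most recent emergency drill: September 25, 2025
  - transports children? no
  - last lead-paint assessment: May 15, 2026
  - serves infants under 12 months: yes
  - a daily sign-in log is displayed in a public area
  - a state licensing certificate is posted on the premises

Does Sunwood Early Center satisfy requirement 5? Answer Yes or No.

Yes

5. playground equipment inspection 32 days ago vs limit 60 → met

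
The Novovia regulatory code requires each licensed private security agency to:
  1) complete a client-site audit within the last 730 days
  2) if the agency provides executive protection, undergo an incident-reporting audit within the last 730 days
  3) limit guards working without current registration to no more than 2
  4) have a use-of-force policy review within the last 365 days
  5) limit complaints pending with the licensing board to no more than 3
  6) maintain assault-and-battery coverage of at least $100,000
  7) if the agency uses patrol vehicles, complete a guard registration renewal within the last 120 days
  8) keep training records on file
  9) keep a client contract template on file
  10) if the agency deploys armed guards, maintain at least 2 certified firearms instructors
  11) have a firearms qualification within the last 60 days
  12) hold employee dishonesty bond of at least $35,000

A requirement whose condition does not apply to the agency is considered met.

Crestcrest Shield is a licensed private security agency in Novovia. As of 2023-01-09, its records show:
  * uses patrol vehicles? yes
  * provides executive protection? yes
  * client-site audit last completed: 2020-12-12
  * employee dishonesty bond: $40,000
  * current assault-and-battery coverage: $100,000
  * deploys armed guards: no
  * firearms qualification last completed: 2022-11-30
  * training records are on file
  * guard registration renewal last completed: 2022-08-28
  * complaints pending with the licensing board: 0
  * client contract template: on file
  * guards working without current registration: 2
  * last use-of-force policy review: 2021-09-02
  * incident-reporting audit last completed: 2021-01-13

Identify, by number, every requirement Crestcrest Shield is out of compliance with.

1. client-site audit 758 days ago vs limit 730 → not met
2. condition 'provides executive protection' holds; incident-reporting audit 726 days ago vs limit 730 → met
3. guards working without current registration 2 ≤ 2 → met
4. use-of-force policy review 494 days ago vs limit 365 → not met
5. complaints pending with the licensing board 0 ≤ 3 → met
6. assault-and-battery coverage $100,000 ≥ $100,000 → met
7. condition 'uses patrol vehicles' holds; guard registration renewal 134 days ago vs limit 120 → not met
8. training records present → met
9. client contract template present → met
10. condition 'deploys armed guards' does not hold → requirement n/a → met
11. firearms qualification 40 days ago vs limit 60 → met
12. employee dishonesty bond $40,000 ≥ $35,000 → met
Not met: 1, 4, 7

1, 4, 7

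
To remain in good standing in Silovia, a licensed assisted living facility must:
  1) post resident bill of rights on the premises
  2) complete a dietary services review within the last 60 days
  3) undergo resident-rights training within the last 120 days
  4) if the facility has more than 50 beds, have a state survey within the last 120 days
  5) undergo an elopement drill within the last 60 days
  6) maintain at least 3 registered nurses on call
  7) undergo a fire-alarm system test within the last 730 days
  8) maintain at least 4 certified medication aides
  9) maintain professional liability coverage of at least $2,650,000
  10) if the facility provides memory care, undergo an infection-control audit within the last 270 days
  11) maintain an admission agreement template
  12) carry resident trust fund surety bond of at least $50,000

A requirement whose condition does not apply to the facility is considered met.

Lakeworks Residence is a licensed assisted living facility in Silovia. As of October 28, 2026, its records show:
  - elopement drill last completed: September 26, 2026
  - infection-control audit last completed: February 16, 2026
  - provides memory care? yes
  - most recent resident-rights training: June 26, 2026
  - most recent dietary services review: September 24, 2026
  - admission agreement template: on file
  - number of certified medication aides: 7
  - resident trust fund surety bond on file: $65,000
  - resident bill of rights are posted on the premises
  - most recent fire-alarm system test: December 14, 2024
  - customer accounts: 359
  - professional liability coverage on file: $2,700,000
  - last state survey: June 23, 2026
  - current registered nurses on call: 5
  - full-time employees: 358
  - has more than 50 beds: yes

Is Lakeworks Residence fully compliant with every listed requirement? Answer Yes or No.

1. resident bill of rights present → met
2. dietary services review 34 days ago vs limit 60 → met
3. resident-rights training 124 days ago vs limit 120 → not met
4. condition 'has more than 50 beds' holds; state survey 127 days ago vs limit 120 → not met
5. elopement drill 32 days ago vs limit 60 → met
6. registered nurses on call 5 ≥ 3 → met
7. fire-alarm system test 683 days ago vs limit 730 → met
8. certified medication aides 7 ≥ 4 → met
9. professional liability coverage $2,700,000 ≥ $2,650,000 → met
10. condition 'provides memory care' holds; infection-control audit 254 days ago vs limit 270 → met
11. admission agreement template present → met
12. resident trust fund surety bond $65,000 ≥ $50,000 → met
Not met: 3, 4

No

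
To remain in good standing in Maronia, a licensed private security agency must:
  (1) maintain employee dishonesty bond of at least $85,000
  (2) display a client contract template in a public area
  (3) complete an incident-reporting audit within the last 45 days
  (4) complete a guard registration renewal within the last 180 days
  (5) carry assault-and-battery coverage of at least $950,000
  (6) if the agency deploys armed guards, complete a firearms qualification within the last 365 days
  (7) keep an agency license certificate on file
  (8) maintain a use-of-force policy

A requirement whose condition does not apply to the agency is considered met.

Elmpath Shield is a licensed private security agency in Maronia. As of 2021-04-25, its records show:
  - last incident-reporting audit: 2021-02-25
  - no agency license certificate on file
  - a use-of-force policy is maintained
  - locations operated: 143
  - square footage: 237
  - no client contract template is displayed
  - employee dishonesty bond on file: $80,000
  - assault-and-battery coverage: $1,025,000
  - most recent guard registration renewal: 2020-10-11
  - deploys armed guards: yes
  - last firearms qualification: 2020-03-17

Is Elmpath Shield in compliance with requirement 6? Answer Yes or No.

6. condition 'deploys armed guards' holds; firearms qualification 404 days ago vs limit 365 → not met

No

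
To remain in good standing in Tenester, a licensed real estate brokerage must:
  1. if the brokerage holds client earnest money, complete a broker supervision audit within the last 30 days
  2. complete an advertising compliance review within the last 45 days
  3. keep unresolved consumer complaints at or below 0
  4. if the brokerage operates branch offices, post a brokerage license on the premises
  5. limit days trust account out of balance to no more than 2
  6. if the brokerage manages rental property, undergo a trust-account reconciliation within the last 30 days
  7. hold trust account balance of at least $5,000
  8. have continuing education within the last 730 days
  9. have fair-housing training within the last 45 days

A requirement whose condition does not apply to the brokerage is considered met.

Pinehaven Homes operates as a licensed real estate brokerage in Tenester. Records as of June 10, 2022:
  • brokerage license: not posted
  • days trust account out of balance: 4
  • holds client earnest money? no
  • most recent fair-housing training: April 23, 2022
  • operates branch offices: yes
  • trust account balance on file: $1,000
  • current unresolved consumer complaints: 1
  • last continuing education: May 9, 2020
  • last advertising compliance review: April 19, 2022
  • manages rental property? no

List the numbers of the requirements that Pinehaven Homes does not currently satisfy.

2, 3, 4, 5, 7, 8, 9

1. condition 'holds client earnest money' does not hold → requirement n/a → met
2. advertising compliance review 52 days ago vs limit 45 → not met
3. unresolved consumer complaints 1 > 0 → not met
4. condition 'operates branch offices' holds; brokerage license absent → not met
5. days trust account out of balance 4 > 2 → not met
6. condition 'manages rental property' does not hold → requirement n/a → met
7. trust account balance $1,000 < $5,000 → not met
8. continuing education 762 days ago vs limit 730 → not met
9. fair-housing training 48 days ago vs limit 45 → not met
Not met: 2, 3, 4, 5, 7, 8, 9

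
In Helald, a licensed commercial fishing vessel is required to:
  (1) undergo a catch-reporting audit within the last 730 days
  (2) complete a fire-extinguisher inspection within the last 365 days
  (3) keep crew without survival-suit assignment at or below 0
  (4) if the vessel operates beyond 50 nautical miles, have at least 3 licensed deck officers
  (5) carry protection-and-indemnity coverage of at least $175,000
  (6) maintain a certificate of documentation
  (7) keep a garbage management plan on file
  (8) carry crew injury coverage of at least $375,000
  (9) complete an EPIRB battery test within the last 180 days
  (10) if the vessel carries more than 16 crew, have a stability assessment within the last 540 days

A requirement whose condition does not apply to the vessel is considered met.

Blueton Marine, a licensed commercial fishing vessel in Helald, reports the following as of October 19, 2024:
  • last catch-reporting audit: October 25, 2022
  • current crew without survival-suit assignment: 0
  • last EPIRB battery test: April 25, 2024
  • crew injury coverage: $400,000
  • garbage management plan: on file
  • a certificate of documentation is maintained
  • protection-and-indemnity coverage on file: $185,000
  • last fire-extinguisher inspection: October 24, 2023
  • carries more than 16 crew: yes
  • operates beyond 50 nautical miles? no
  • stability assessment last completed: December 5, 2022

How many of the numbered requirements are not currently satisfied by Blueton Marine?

1

1. catch-reporting audit 725 days ago vs limit 730 → met
2. fire-extinguisher inspection 361 days ago vs limit 365 → met
3. crew without survival-suit assignment 0 ≤ 0 → met
4. condition 'operates beyond 50 nautical miles' does not hold → requirement n/a → met
5. protection-and-indemnity coverage $185,000 ≥ $175,000 → met
6. certificate of documentation present → met
7. garbage management plan present → met
8. crew injury coverage $400,000 ≥ $375,000 → met
9. EPIRB battery test 177 days ago vs limit 180 → met
10. condition 'carries more than 16 crew' holds; stability assessment 684 days ago vs limit 540 → not met
Not met: 1 of 10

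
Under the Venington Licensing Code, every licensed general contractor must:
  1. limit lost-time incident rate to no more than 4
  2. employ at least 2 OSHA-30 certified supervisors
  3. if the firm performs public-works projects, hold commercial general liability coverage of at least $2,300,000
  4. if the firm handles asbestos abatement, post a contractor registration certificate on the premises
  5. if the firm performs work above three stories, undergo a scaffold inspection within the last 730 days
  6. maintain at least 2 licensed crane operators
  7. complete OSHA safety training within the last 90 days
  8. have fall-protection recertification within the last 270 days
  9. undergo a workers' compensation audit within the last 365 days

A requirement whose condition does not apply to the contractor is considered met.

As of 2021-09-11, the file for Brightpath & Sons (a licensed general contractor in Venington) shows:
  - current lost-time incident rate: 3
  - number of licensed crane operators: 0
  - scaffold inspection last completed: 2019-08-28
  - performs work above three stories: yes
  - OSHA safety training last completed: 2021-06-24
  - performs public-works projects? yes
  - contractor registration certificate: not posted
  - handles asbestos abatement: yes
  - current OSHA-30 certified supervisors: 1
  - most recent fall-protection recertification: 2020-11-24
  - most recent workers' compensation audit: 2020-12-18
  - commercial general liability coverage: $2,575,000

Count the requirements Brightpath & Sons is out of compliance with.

5

1. lost-time incident rate 3 ≤ 4 → met
2. OSHA-30 certified supervisors 1 < 2 → not met
3. condition 'performs public-works projects' holds; commercial general liability coverage $2,575,000 ≥ $2,300,000 → met
4. condition 'handles asbestos abatement' holds; contractor registration certificate absent → not met
5. condition 'performs work above three stories' holds; scaffold inspection 745 days ago vs limit 730 → not met
6. licensed crane operators 0 < 2 → not met
7. OSHA safety training 79 days ago vs limit 90 → met
8. fall-protection recertification 291 days ago vs limit 270 → not met
9. workers' compensation audit 267 days ago vs limit 365 → met
Not met: 5 of 9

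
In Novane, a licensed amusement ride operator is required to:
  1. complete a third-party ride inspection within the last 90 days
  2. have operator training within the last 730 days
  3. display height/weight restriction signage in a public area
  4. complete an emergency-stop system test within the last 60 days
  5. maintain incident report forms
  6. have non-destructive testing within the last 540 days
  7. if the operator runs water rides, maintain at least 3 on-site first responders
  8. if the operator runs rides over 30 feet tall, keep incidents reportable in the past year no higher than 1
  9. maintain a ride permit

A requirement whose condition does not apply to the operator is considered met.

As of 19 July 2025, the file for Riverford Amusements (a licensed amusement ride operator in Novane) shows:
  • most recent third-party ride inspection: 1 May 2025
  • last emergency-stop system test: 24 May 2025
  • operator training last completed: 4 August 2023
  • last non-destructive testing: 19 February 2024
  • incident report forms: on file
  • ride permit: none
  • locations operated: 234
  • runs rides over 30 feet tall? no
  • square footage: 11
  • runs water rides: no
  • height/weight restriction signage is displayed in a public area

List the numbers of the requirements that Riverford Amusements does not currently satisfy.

1. third-party ride inspection 79 days ago vs limit 90 → met
2. operator training 715 days ago vs limit 730 → met
3. height/weight restriction signage present → met
4. emergency-stop system test 56 days ago vs limit 60 → met
5. incident report forms present → met
6. non-destructive testing 516 days ago vs limit 540 → met
7. condition 'runs water rides' does not hold → requirement n/a → met
8. condition 'runs rides over 30 feet tall' does not hold → requirement n/a → met
9. ride permit absent → not met
Not met: 9

9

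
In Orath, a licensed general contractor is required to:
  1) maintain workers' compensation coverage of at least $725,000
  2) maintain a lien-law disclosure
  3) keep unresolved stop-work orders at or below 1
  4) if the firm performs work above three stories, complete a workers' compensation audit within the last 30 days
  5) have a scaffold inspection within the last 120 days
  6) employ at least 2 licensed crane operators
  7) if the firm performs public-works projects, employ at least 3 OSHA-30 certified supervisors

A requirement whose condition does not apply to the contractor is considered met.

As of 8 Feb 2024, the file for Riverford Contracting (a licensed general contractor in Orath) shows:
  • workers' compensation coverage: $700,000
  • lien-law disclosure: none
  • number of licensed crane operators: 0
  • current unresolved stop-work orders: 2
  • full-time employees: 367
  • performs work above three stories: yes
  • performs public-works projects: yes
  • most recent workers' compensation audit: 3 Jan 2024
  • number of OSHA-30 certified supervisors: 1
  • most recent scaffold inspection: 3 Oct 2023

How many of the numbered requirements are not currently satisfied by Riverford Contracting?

7

1. workers' compensation coverage $700,000 < $725,000 → not met
2. lien-law disclosure absent → not met
3. unresolved stop-work orders 2 > 1 → not met
4. condition 'performs work above three stories' holds; workers' compensation audit 36 days ago vs limit 30 → not met
5. scaffold inspection 128 days ago vs limit 120 → not met
6. licensed crane operators 0 < 2 → not met
7. condition 'performs public-works projects' holds; OSHA-30 certified supervisors 1 < 3 → not met
Not met: 7 of 7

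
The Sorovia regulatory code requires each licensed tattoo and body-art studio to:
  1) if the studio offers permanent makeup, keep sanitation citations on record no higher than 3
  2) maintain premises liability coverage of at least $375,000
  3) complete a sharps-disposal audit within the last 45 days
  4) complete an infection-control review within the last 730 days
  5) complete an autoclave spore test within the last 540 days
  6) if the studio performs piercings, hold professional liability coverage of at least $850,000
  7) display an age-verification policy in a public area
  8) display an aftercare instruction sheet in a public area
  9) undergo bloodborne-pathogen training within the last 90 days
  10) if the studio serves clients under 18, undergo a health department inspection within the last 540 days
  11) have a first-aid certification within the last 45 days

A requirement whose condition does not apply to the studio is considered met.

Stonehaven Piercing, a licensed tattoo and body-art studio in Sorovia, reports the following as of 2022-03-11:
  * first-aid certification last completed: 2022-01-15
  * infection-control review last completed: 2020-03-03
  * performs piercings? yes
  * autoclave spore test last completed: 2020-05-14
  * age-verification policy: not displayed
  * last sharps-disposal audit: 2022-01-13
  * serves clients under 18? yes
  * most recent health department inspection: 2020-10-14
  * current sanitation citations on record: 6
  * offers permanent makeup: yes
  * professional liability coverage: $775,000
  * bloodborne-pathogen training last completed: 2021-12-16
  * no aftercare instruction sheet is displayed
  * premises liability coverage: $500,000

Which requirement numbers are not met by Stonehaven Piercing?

1, 3, 4, 5, 6, 7, 8, 11

1. condition 'offers permanent makeup' holds; sanitation citations on record 6 > 3 → not met
2. premises liability coverage $500,000 ≥ $375,000 → met
3. sharps-disposal audit 57 days ago vs limit 45 → not met
4. infection-control review 738 days ago vs limit 730 → not met
5. autoclave spore test 666 days ago vs limit 540 → not met
6. condition 'performs piercings' holds; professional liability coverage $775,000 < $850,000 → not met
7. age-verification policy absent → not met
8. aftercare instruction sheet absent → not met
9. bloodborne-pathogen training 85 days ago vs limit 90 → met
10. condition 'serves clients under 18' holds; health department inspection 513 days ago vs limit 540 → met
11. first-aid certification 55 days ago vs limit 45 → not met
Not met: 1, 3, 4, 5, 6, 7, 8, 11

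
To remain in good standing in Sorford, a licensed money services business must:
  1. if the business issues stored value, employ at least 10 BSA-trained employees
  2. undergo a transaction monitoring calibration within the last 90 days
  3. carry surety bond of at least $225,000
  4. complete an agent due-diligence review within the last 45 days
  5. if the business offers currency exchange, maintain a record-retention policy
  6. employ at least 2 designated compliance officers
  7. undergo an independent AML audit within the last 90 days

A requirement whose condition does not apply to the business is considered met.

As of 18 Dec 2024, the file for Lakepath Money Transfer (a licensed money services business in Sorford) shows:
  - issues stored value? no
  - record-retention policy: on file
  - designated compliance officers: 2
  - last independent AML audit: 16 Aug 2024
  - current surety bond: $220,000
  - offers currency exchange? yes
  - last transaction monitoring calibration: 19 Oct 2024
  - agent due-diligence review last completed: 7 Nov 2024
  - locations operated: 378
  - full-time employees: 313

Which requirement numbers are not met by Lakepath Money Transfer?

1. condition 'issues stored value' does not hold → requirement n/a → met
2. transaction monitoring calibration 60 days ago vs limit 90 → met
3. surety bond $220,000 < $225,000 → not met
4. agent due-diligence review 41 days ago vs limit 45 → met
5. condition 'offers currency exchange' holds; record-retention policy present → met
6. designated compliance officers 2 ≥ 2 → met
7. independent AML audit 124 days ago vs limit 90 → not met
Not met: 3, 7

3, 7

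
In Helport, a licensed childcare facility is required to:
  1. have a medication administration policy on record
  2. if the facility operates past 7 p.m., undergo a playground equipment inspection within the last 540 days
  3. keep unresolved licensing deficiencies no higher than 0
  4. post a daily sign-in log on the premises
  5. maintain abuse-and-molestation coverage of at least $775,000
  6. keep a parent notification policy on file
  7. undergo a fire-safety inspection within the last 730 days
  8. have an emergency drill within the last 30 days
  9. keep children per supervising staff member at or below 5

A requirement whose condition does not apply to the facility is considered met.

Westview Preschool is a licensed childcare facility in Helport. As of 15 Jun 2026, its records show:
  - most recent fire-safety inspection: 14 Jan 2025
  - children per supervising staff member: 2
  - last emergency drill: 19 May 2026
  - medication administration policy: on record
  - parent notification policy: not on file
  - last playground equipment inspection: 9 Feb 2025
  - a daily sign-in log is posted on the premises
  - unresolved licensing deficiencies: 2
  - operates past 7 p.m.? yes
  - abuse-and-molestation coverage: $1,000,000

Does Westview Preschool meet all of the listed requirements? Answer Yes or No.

No

1. medication administration policy present → met
2. condition 'operates past 7 p.m.' holds; playground equipment inspection 491 days ago vs limit 540 → met
3. unresolved licensing deficiencies 2 > 0 → not met
4. daily sign-in log present → met
5. abuse-and-molestation coverage $1,000,000 ≥ $775,000 → met
6. parent notification policy absent → not met
7. fire-safety inspection 517 days ago vs limit 730 → met
8. emergency drill 27 days ago vs limit 30 → met
9. children per supervising staff member 2 ≤ 5 → met
Not met: 3, 6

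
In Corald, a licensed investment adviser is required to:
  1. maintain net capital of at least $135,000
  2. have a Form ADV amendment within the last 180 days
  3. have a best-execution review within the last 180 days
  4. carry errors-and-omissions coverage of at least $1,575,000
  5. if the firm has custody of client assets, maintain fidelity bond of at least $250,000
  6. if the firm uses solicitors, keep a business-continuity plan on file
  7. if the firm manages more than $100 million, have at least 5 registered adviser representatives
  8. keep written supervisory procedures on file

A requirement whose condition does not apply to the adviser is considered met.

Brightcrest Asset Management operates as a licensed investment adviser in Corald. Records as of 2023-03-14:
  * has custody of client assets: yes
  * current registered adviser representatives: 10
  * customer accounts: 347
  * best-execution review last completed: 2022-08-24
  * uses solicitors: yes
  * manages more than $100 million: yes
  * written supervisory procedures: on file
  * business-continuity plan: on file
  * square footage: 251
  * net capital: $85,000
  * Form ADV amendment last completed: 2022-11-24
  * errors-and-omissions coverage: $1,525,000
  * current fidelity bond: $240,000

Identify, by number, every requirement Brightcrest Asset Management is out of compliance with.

1, 3, 4, 5

1. net capital $85,000 < $135,000 → not met
2. Form ADV amendment 110 days ago vs limit 180 → met
3. best-execution review 202 days ago vs limit 180 → not met
4. errors-and-omissions coverage $1,525,000 < $1,575,000 → not met
5. condition 'has custody of client assets' holds; fidelity bond $240,000 < $250,000 → not met
6. condition 'uses solicitors' holds; business-continuity plan present → met
7. condition 'manages more than $100 million' holds; registered adviser representatives 10 ≥ 5 → met
8. written supervisory procedures present → met
Not met: 1, 3, 4, 5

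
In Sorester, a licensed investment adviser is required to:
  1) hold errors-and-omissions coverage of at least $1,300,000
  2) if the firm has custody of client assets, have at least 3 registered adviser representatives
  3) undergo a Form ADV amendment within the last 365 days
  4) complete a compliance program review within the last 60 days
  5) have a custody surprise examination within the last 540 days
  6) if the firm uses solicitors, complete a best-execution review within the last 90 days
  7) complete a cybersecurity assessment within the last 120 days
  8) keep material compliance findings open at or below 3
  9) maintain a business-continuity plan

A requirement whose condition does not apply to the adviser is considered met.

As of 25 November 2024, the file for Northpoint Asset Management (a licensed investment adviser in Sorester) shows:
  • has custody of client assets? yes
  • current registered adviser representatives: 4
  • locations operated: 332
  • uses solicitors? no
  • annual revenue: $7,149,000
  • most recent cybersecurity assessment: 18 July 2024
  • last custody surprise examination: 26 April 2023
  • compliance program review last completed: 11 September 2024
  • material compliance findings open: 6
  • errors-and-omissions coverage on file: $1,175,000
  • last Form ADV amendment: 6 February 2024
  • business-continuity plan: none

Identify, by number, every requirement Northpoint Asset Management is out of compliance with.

1, 4, 5, 7, 8, 9

1. errors-and-omissions coverage $1,175,000 < $1,300,000 → not met
2. condition 'has custody of client assets' holds; registered adviser representatives 4 ≥ 3 → met
3. Form ADV amendment 293 days ago vs limit 365 → met
4. compliance program review 75 days ago vs limit 60 → not met
5. custody surprise examination 579 days ago vs limit 540 → not met
6. condition 'uses solicitors' does not hold → requirement n/a → met
7. cybersecurity assessment 130 days ago vs limit 120 → not met
8. material compliance findings open 6 > 3 → not met
9. business-continuity plan absent → not met
Not met: 1, 4, 5, 7, 8, 9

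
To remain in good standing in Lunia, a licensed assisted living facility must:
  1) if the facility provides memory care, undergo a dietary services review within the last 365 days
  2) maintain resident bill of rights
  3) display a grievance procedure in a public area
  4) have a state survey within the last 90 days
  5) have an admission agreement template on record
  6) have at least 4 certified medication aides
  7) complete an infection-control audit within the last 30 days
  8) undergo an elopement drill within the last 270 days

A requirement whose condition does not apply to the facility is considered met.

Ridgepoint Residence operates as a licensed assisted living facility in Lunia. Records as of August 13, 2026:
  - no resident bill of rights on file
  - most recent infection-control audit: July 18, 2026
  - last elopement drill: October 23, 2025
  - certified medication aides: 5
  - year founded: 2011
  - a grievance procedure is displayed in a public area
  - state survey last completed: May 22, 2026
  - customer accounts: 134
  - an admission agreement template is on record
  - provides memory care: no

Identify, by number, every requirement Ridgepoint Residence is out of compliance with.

2, 8

1. condition 'provides memory care' does not hold → requirement n/a → met
2. resident bill of rights absent → not met
3. grievance procedure present → met
4. state survey 83 days ago vs limit 90 → met
5. admission agreement template present → met
6. certified medication aides 5 ≥ 4 → met
7. infection-control audit 26 days ago vs limit 30 → met
8. elopement drill 294 days ago vs limit 270 → not met
Not met: 2, 8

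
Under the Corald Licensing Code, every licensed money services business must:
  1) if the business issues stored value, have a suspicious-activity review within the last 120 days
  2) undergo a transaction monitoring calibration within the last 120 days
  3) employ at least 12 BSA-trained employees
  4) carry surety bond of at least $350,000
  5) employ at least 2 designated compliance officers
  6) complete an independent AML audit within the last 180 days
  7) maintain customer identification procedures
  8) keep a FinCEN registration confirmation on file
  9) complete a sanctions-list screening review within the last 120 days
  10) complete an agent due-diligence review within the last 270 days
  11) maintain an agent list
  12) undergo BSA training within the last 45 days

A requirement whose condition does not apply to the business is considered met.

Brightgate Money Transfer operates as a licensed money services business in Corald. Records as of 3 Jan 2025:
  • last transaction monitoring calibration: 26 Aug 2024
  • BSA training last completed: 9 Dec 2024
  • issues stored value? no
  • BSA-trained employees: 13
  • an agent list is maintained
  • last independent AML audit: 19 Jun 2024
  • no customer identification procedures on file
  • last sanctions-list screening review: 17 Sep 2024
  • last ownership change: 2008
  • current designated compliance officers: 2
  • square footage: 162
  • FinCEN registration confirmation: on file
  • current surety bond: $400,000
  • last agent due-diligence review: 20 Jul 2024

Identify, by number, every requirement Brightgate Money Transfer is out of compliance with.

2, 6, 7

1. condition 'issues stored value' does not hold → requirement n/a → met
2. transaction monitoring calibration 130 days ago vs limit 120 → not met
3. BSA-trained employees 13 ≥ 12 → met
4. surety bond $400,000 ≥ $350,000 → met
5. designated compliance officers 2 ≥ 2 → met
6. independent AML audit 198 days ago vs limit 180 → not met
7. customer identification procedures absent → not met
8. FinCEN registration confirmation present → met
9. sanctions-list screening review 108 days ago vs limit 120 → met
10. agent due-diligence review 167 days ago vs limit 270 → met
11. agent list present → met
12. BSA training 25 days ago vs limit 45 → met
Not met: 2, 6, 7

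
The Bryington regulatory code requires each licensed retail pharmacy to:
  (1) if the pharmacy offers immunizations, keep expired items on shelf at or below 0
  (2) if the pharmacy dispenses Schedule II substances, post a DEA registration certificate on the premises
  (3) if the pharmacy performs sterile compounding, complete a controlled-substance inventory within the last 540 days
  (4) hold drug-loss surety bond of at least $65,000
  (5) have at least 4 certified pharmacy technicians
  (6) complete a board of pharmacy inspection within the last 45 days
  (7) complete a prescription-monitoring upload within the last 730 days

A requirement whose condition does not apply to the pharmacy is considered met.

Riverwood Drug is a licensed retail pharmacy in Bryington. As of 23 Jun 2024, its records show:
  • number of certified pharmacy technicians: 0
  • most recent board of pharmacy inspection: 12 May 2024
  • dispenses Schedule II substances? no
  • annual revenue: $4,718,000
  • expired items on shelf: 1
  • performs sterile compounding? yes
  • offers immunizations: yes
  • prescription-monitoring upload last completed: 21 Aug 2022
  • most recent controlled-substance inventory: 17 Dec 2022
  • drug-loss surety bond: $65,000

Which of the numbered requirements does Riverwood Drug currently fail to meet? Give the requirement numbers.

1. condition 'offers immunizations' holds; expired items on shelf 1 > 0 → not met
2. condition 'dispenses Schedule II substances' does not hold → requirement n/a → met
3. condition 'performs sterile compounding' holds; controlled-substance inventory 554 days ago vs limit 540 → not met
4. drug-loss surety bond $65,000 ≥ $65,000 → met
5. certified pharmacy technicians 0 < 4 → not met
6. board of pharmacy inspection 42 days ago vs limit 45 → met
7. prescription-monitoring upload 672 days ago vs limit 730 → met
Not met: 1, 3, 5

1, 3, 5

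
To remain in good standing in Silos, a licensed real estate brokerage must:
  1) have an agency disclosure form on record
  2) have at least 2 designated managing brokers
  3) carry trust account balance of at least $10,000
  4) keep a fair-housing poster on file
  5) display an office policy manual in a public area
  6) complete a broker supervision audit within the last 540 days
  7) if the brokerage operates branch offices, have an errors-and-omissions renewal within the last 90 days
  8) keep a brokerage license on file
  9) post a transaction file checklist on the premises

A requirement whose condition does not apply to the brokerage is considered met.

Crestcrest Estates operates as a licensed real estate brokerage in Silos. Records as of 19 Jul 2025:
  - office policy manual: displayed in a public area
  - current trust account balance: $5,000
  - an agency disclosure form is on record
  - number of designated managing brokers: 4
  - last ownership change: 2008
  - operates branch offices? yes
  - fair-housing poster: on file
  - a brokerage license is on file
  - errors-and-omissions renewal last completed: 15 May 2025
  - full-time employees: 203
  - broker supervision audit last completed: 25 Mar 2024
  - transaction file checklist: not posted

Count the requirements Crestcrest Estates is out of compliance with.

1. agency disclosure form present → met
2. designated managing brokers 4 ≥ 2 → met
3. trust account balance $5,000 < $10,000 → not met
4. fair-housing poster present → met
5. office policy manual present → met
6. broker supervision audit 481 days ago vs limit 540 → met
7. condition 'operates branch offices' holds; errors-and-omissions renewal 65 days ago vs limit 90 → met
8. brokerage license present → met
9. transaction file checklist absent → not met
Not met: 2 of 9

2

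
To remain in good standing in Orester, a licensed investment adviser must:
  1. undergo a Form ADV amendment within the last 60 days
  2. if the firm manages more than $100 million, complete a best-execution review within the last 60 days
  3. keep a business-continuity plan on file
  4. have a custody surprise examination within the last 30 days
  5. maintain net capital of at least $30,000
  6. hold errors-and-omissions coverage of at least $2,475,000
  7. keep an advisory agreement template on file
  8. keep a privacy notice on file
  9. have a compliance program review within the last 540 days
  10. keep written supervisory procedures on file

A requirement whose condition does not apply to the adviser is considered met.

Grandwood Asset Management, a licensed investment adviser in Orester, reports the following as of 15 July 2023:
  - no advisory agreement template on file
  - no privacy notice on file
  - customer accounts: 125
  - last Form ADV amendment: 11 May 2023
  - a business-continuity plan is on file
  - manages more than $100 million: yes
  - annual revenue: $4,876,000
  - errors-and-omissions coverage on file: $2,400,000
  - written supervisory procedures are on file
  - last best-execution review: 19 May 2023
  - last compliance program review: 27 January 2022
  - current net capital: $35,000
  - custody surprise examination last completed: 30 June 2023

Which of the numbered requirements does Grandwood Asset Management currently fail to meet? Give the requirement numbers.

1. Form ADV amendment 65 days ago vs limit 60 → not met
2. condition 'manages more than $100 million' holds; best-execution review 57 days ago vs limit 60 → met
3. business-continuity plan present → met
4. custody surprise examination 15 days ago vs limit 30 → met
5. net capital $35,000 ≥ $30,000 → met
6. errors-and-omissions coverage $2,400,000 < $2,475,000 → not met
7. advisory agreement template absent → not met
8. privacy notice absent → not met
9. compliance program review 534 days ago vs limit 540 → met
10. written supervisory procedures present → met
Not met: 1, 6, 7, 8

1, 6, 7, 8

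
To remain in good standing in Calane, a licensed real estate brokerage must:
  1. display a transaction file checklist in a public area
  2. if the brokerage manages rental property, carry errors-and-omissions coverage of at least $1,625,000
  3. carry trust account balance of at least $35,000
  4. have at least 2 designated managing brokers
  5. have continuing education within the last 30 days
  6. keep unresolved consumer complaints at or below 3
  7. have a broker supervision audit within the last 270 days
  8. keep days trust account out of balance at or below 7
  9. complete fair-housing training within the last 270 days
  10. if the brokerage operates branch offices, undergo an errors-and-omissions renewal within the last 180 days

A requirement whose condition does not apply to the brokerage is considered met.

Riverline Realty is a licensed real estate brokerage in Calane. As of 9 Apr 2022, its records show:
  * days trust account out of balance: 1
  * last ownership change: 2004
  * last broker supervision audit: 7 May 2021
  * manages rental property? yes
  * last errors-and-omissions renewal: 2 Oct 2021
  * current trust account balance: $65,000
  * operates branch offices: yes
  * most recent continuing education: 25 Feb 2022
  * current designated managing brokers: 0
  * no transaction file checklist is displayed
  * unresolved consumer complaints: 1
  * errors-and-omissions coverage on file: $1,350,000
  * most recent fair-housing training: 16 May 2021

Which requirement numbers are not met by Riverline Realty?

1. transaction file checklist absent → not met
2. condition 'manages rental property' holds; errors-and-omissions coverage $1,350,000 < $1,625,000 → not met
3. trust account balance $65,000 ≥ $35,000 → met
4. designated managing brokers 0 < 2 → not met
5. continuing education 43 days ago vs limit 30 → not met
6. unresolved consumer complaints 1 ≤ 3 → met
7. broker supervision audit 337 days ago vs limit 270 → not met
8. days trust account out of balance 1 ≤ 7 → met
9. fair-housing training 328 days ago vs limit 270 → not met
10. condition 'operates branch offices' holds; errors-and-omissions renewal 189 days ago vs limit 180 → not met
Not met: 1, 2, 4, 5, 7, 9, 10

1, 2, 4, 5, 7, 9, 10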